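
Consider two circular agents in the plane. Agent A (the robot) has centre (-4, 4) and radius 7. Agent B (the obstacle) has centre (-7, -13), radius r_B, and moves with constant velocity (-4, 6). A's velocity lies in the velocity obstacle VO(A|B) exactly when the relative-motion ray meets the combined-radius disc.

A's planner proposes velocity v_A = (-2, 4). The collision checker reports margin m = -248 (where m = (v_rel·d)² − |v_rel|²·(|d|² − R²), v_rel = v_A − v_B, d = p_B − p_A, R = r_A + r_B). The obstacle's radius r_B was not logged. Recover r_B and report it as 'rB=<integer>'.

m = -248
d = (-3, -17);  v_rel = (2, -2),  |v_rel|² = 8
v_rel×d = (2)·(-17) − (-2)·(-3) = -40
since m = R²·8 − (-40)²:  R² = (1600 + -248) / 8 = 169
R = √169 = 13  ⇒  r_B = 13 − 7 = 6

rB=6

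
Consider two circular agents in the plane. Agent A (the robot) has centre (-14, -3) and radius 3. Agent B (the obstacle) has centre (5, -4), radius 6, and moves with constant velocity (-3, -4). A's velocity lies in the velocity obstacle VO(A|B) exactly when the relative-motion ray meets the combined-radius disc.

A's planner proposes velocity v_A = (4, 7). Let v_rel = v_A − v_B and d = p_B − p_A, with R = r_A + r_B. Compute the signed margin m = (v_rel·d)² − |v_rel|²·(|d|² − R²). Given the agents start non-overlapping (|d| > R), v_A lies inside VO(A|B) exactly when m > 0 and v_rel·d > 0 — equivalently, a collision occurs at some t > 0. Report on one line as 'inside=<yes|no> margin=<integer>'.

d = (19, -1),  |d|² = 362;  R = 3+6 = 9,  c = 362−9² = 281
v_rel = (7, 11),  |v_rel|² = 170;  v_rel·d = (7)·(19) + (11)·(-1) = 122
170·t² − 244·t + 281 = 0  ⇒  m = 122² − 170·281 = -32886
m = -32886 < 0,  v_rel·d = 122 > 0  ⇒  outside

inside=no margin=-32886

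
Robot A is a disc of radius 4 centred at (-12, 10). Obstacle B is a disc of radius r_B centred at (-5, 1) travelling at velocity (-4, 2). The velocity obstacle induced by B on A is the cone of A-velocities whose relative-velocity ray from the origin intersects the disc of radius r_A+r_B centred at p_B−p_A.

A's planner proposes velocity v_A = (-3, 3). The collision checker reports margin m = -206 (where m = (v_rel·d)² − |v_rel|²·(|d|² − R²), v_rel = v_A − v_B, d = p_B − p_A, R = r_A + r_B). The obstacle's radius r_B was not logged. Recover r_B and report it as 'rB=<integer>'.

m = -206
d = (7, -9);  v_rel = (1, 1),  |v_rel|² = 2
v_rel×d = (1)·(-9) − (1)·(7) = -16
since m = R²·2 − (-16)²:  R² = (256 + -206) / 2 = 25
R = √25 = 5  ⇒  r_B = 5 − 4 = 1

rB=1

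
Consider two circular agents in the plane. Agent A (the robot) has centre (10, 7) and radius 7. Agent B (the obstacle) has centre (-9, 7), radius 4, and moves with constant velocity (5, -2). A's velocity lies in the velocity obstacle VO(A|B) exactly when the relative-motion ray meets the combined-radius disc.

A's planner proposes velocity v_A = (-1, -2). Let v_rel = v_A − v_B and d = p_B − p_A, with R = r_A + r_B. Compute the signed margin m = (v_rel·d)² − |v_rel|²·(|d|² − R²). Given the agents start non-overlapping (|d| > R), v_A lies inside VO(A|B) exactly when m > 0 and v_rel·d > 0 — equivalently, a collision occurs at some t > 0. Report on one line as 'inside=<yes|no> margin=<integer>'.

d = (-19, 0),  |d|² = 361;  R = 7+4 = 11,  c = 361−11² = 240
v_rel = (-6, 0),  |v_rel|² = 36;  v_rel·d = (-6)·(-19) + (0)·(0) = 114
36·t² − 228·t + 240 = 0  ⇒  m = 114² − 36·240 = 4356
m = 4356 > 0,  v_rel·d = 114 > 0  ⇒  inside

inside=yes margin=4356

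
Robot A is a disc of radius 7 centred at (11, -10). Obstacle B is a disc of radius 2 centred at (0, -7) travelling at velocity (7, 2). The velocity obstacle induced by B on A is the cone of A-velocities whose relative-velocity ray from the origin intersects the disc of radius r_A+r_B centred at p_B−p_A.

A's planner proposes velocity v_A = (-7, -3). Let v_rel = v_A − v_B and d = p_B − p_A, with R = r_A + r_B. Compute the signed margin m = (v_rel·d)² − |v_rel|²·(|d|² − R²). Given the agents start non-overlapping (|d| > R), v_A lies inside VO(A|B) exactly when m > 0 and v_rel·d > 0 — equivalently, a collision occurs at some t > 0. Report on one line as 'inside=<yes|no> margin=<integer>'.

d = (-11, 3),  |d|² = 130;  R = 7+2 = 9,  c = 130−9² = 49
v_rel = (-14, -5),  |v_rel|² = 221;  v_rel·d = (-14)·(-11) + (-5)·(3) = 139
221·t² − 278·t + 49 = 0  ⇒  m = 139² − 221·49 = 8492
m = 8492 > 0,  v_rel·d = 139 > 0  ⇒  inside

inside=yes margin=8492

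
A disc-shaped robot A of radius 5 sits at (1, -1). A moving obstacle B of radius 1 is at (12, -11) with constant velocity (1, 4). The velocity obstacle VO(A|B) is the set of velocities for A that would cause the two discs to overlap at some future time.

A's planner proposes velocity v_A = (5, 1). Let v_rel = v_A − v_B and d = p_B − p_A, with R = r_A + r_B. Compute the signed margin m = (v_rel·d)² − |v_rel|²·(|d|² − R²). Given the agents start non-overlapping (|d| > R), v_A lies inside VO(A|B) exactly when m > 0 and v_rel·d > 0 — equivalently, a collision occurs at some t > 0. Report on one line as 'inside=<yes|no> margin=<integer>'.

d = (11, -10),  |d|² = 221;  R = 5+1 = 6,  c = 221−6² = 185
v_rel = (4, -3),  |v_rel|² = 25;  v_rel·d = (4)·(11) + (-3)·(-10) = 74
25·t² − 148·t + 185 = 0  ⇒  m = 74² − 25·185 = 851
m = 851 > 0,  v_rel·d = 74 > 0  ⇒  inside

inside=yes margin=851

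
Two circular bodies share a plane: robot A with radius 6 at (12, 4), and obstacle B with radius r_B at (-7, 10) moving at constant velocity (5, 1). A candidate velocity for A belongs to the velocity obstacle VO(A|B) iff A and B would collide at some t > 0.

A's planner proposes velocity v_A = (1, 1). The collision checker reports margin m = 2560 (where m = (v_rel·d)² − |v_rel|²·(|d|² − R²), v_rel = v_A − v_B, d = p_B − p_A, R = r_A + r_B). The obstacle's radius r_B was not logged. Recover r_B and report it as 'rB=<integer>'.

m = 2560
d = (-19, 6);  v_rel = (-4, 0),  |v_rel|² = 16
v_rel×d = (-4)·(6) − (0)·(-19) = -24
since m = R²·16 − (-24)²:  R² = (576 + 2560) / 16 = 196
R = √196 = 14  ⇒  r_B = 14 − 6 = 8

rB=8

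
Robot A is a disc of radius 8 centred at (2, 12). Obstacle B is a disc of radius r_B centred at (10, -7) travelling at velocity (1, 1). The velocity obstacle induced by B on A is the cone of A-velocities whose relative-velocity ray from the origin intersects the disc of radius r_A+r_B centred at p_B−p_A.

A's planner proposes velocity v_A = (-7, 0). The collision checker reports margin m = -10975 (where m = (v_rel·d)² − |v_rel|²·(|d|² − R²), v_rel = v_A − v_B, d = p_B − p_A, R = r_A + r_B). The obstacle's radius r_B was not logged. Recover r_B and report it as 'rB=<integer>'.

m = -10975
d = (8, -19);  v_rel = (-8, -1),  |v_rel|² = 65
v_rel×d = (-8)·(-19) − (-1)·(8) = 160
since m = R²·65 − 160²:  R² = (25600 + -10975) / 65 = 225
R = √225 = 15  ⇒  r_B = 15 − 8 = 7

rB=7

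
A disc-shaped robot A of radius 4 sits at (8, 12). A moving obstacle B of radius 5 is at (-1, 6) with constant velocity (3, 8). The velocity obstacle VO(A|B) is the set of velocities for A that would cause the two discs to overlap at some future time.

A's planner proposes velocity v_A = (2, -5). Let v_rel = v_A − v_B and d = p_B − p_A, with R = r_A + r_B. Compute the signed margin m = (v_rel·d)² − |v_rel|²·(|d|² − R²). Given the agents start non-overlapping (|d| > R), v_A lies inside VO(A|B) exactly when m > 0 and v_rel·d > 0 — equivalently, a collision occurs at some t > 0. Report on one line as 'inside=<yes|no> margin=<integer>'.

d = (-9, -6),  |d|² = 117;  R = 4+5 = 9,  c = 117−9² = 36
v_rel = (-1, -13),  |v_rel|² = 170;  v_rel·d = (-1)·(-9) + (-13)·(-6) = 87
170·t² − 174·t + 36 = 0  ⇒  m = 87² − 170·36 = 1449
m = 1449 > 0,  v_rel·d = 87 > 0  ⇒  inside

inside=yes margin=1449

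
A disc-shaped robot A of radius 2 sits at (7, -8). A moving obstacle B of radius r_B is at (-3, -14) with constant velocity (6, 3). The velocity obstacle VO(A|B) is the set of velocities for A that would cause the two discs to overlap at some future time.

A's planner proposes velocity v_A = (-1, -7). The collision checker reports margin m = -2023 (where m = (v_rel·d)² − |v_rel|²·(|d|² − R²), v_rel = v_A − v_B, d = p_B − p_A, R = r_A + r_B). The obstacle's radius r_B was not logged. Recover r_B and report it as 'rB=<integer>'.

m = -2023
d = (-10, -6);  v_rel = (-7, -10),  |v_rel|² = 149
v_rel×d = (-7)·(-6) − (-10)·(-10) = -58
since m = R²·149 − (-58)²:  R² = (3364 + -2023) / 149 = 9
R = √9 = 3  ⇒  r_B = 3 − 2 = 1

rB=1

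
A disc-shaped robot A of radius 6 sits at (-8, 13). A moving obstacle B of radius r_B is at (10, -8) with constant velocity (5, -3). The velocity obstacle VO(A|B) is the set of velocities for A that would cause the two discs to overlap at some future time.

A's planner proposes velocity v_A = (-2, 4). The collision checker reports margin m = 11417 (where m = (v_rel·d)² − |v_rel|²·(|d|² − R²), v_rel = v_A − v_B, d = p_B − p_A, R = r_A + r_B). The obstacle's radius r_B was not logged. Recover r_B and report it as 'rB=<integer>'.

m = 11417
d = (18, -21);  v_rel = (-7, 7),  |v_rel|² = 98
v_rel×d = (-7)·(-21) − (7)·(18) = 21
since m = R²·98 − 21²:  R² = (441 + 11417) / 98 = 121
R = √121 = 11  ⇒  r_B = 11 − 6 = 5

rB=5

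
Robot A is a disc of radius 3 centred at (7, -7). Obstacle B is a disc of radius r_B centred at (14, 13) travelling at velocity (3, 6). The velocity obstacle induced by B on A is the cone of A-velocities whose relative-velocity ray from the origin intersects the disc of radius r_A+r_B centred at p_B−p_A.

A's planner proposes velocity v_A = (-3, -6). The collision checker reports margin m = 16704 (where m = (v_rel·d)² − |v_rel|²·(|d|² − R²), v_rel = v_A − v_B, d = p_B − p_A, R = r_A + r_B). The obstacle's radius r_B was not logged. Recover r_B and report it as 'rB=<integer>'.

m = 16704
d = (7, 20);  v_rel = (-6, -12),  |v_rel|² = 180
v_rel×d = (-6)·(20) − (-12)·(7) = -36
since m = R²·180 − (-36)²:  R² = (1296 + 16704) / 180 = 100
R = √100 = 10  ⇒  r_B = 10 − 3 = 7

rB=7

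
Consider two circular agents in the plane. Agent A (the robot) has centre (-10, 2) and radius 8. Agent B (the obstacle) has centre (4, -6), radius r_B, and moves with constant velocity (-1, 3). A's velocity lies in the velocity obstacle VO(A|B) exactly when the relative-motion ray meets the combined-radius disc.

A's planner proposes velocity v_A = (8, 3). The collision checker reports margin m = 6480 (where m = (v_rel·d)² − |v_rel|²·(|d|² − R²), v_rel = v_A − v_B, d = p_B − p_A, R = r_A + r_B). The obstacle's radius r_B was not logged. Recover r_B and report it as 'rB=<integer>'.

m = 6480
d = (14, -8);  v_rel = (9, 0),  |v_rel|² = 81
v_rel×d = (9)·(-8) − (0)·(14) = -72
since m = R²·81 − (-72)²:  R² = (5184 + 6480) / 81 = 144
R = √144 = 12  ⇒  r_B = 12 − 8 = 4

rB=4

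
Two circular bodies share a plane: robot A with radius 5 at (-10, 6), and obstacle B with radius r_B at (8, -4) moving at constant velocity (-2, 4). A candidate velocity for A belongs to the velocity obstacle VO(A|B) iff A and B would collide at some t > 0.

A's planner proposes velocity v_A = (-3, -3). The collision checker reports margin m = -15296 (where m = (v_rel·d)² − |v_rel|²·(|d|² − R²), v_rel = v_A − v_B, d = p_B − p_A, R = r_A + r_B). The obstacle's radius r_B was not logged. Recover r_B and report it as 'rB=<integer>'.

m = -15296
d = (18, -10);  v_rel = (-1, -7),  |v_rel|² = 50
v_rel×d = (-1)·(-10) − (-7)·(18) = 136
since m = R²·50 − 136²:  R² = (18496 + -15296) / 50 = 64
R = √64 = 8  ⇒  r_B = 8 − 5 = 3

rB=3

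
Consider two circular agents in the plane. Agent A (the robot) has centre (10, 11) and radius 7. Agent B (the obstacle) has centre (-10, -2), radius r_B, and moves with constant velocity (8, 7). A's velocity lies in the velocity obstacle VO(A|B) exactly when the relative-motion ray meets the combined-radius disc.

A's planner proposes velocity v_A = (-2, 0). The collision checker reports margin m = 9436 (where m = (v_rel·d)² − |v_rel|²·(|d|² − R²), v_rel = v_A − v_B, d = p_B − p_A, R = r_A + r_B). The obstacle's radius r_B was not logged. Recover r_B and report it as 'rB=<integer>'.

m = 9436
d = (-20, -13);  v_rel = (-10, -7),  |v_rel|² = 149
v_rel×d = (-10)·(-13) − (-7)·(-20) = -10
since m = R²·149 − (-10)²:  R² = (100 + 9436) / 149 = 64
R = √64 = 8  ⇒  r_B = 8 − 7 = 1

rB=1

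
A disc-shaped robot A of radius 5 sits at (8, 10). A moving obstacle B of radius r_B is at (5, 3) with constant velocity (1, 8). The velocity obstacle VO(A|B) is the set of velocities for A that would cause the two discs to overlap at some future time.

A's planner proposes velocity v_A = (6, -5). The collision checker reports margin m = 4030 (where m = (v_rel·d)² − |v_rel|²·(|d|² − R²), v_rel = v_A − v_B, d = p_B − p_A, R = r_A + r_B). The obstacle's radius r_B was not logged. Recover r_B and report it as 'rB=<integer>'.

m = 4030
d = (-3, -7);  v_rel = (5, -13),  |v_rel|² = 194
v_rel×d = (5)·(-7) − (-13)·(-3) = -74
since m = R²·194 − (-74)²:  R² = (5476 + 4030) / 194 = 49
R = √49 = 7  ⇒  r_B = 7 − 5 = 2

rB=2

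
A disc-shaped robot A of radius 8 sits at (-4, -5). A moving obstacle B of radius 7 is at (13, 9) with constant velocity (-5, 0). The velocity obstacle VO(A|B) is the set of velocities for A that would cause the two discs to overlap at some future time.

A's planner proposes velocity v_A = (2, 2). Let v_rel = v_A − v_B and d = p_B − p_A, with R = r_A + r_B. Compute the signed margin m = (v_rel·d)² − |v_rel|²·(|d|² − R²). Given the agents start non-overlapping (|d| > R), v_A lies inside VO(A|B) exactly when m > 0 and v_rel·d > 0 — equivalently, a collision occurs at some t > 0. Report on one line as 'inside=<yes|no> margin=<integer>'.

d = (17, 14),  |d|² = 485;  R = 8+7 = 15,  c = 485−15² = 260
v_rel = (7, 2),  |v_rel|² = 53;  v_rel·d = (7)·(17) + (2)·(14) = 147
53·t² − 294·t + 260 = 0  ⇒  m = 147² − 53·260 = 7829
m = 7829 > 0,  v_rel·d = 147 > 0  ⇒  inside

inside=yes margin=7829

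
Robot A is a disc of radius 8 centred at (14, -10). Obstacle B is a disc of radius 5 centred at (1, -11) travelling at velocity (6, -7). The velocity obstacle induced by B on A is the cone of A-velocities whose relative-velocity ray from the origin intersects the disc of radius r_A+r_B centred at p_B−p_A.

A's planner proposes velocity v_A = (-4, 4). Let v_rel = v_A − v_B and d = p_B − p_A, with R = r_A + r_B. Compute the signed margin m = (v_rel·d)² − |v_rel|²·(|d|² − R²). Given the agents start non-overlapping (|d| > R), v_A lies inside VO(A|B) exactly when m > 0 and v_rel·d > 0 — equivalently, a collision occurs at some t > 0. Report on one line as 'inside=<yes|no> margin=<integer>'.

d = (-13, -1),  |d|² = 170;  R = 8+5 = 13,  c = 170−13² = 1
v_rel = (-10, 11),  |v_rel|² = 221;  v_rel·d = (-10)·(-13) + (11)·(-1) = 119
221·t² − 238·t + 1 = 0  ⇒  m = 119² − 221·1 = 13940
m = 13940 > 0,  v_rel·d = 119 > 0  ⇒  inside

inside=yes margin=13940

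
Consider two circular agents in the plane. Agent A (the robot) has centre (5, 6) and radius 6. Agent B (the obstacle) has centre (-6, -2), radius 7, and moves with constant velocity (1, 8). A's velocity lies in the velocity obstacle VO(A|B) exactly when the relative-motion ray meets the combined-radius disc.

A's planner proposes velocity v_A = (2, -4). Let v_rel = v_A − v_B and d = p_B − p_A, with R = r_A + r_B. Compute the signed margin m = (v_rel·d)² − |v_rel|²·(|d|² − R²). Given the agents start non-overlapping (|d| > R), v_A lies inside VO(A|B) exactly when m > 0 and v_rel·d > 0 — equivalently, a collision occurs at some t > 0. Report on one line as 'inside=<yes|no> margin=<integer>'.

d = (-11, -8),  |d|² = 185;  R = 6+7 = 13,  c = 185−13² = 16
v_rel = (1, -12),  |v_rel|² = 145;  v_rel·d = (1)·(-11) + (-12)·(-8) = 85
145·t² − 170·t + 16 = 0  ⇒  m = 85² − 145·16 = 4905
m = 4905 > 0,  v_rel·d = 85 > 0  ⇒  inside

inside=yes margin=4905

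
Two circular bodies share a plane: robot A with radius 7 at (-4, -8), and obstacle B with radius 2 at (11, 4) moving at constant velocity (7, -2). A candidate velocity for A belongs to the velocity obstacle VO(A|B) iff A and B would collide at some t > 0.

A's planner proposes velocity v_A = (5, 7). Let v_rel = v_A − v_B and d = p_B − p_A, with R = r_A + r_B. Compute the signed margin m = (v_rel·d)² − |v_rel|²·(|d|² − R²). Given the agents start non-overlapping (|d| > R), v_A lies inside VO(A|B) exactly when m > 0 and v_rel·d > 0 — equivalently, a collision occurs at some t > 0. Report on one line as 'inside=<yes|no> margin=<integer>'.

d = (15, 12),  |d|² = 369;  R = 7+2 = 9,  c = 369−9² = 288
v_rel = (-2, 9),  |v_rel|² = 85;  v_rel·d = (-2)·(15) + (9)·(12) = 78
85·t² − 156·t + 288 = 0  ⇒  m = 78² − 85·288 = -18396
m = -18396 < 0,  v_rel·d = 78 > 0  ⇒  outside

inside=no margin=-18396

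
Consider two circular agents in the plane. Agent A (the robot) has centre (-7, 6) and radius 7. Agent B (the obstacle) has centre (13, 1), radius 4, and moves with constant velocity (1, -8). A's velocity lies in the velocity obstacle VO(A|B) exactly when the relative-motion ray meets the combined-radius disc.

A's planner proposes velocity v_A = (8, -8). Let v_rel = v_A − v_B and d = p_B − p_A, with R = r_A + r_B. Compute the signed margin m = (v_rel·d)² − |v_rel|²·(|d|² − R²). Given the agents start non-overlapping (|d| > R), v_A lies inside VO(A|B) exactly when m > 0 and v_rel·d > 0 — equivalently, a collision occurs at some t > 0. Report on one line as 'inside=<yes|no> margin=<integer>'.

d = (20, -5),  |d|² = 425;  R = 7+4 = 11,  c = 425−11² = 304
v_rel = (7, 0),  |v_rel|² = 49;  v_rel·d = (7)·(20) + (0)·(-5) = 140
49·t² − 280·t + 304 = 0  ⇒  m = 140² − 49·304 = 4704
m = 4704 > 0,  v_rel·d = 140 > 0  ⇒  inside

inside=yes margin=4704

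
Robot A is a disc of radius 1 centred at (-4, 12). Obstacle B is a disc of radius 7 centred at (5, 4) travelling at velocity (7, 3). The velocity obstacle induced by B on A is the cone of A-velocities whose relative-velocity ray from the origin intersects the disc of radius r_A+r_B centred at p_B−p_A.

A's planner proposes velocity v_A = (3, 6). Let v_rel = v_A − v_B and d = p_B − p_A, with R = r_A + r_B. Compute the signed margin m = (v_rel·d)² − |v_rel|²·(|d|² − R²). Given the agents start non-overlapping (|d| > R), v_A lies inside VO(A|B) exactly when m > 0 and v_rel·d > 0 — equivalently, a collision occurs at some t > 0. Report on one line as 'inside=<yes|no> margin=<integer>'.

d = (9, -8),  |d|² = 145;  R = 1+7 = 8,  c = 145−8² = 81
v_rel = (-4, 3),  |v_rel|² = 25;  v_rel·d = (-4)·(9) + (3)·(-8) = -60
25·t² + 120·t + 81 = 0  ⇒  m = (-60)² − 25·81 = 1575
m = 1575 > 0,  v_rel·d = -60 < 0  ⇒  outside

inside=no margin=1575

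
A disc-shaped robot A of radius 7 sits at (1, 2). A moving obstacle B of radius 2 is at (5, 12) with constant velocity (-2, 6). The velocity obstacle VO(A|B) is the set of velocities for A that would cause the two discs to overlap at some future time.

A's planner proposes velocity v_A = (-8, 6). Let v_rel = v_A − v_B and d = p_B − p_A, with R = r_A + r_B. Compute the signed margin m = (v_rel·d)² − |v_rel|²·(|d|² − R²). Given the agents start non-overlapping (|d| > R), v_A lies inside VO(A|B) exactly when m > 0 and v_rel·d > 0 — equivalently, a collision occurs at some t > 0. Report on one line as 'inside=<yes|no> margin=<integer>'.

d = (4, 10),  |d|² = 116;  R = 7+2 = 9,  c = 116−9² = 35
v_rel = (-6, 0),  |v_rel|² = 36;  v_rel·d = (-6)·(4) + (0)·(10) = -24
36·t² + 48·t + 35 = 0  ⇒  m = (-24)² − 36·35 = -684
m = -684 < 0,  v_rel·d = -24 < 0  ⇒  outside

inside=no margin=-684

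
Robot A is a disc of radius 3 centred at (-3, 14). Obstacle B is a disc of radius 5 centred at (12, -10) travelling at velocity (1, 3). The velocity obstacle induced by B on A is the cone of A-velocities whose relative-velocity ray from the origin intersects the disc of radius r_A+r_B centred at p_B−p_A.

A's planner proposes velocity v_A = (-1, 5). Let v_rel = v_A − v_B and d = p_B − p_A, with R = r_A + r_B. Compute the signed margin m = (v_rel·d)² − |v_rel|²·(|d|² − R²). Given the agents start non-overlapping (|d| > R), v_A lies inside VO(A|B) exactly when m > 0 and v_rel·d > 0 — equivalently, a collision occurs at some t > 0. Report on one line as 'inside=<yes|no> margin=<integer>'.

d = (15, -24),  |d|² = 801;  R = 3+5 = 8,  c = 801−8² = 737
v_rel = (-2, 2),  |v_rel|² = 8;  v_rel·d = (-2)·(15) + (2)·(-24) = -78
8·t² + 156·t + 737 = 0  ⇒  m = (-78)² − 8·737 = 188
m = 188 > 0,  v_rel·d = -78 < 0  ⇒  outside

inside=no margin=188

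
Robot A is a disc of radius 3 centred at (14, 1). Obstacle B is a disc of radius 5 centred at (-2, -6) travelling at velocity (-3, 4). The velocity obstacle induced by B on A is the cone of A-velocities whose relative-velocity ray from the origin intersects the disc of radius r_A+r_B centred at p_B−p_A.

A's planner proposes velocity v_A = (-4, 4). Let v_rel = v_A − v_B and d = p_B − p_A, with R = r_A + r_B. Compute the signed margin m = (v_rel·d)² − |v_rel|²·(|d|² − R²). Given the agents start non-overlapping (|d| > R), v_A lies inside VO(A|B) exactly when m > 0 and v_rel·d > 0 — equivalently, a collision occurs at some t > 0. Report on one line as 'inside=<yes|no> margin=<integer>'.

d = (-16, -7),  |d|² = 305;  R = 3+5 = 8,  c = 305−8² = 241
v_rel = (-1, 0),  |v_rel|² = 1;  v_rel·d = (-1)·(-16) + (0)·(-7) = 16
1·t² − 32·t + 241 = 0  ⇒  m = 16² − 1·241 = 15
m = 15 > 0,  v_rel·d = 16 > 0  ⇒  inside

inside=yes margin=15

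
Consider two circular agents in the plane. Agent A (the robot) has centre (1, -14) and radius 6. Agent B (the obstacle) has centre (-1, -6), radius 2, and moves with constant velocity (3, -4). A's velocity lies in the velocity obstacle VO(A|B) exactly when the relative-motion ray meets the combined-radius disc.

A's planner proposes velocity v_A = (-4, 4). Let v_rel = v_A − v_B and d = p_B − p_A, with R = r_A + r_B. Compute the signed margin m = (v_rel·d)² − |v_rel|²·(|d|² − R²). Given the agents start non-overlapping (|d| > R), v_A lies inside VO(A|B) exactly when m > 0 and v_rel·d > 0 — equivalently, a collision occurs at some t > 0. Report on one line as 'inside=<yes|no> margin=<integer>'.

d = (-2, 8),  |d|² = 68;  R = 6+2 = 8,  c = 68−8² = 4
v_rel = (-7, 8),  |v_rel|² = 113;  v_rel·d = (-7)·(-2) + (8)·(8) = 78
113·t² − 156·t + 4 = 0  ⇒  m = 78² − 113·4 = 5632
m = 5632 > 0,  v_rel·d = 78 > 0  ⇒  inside

inside=yes margin=5632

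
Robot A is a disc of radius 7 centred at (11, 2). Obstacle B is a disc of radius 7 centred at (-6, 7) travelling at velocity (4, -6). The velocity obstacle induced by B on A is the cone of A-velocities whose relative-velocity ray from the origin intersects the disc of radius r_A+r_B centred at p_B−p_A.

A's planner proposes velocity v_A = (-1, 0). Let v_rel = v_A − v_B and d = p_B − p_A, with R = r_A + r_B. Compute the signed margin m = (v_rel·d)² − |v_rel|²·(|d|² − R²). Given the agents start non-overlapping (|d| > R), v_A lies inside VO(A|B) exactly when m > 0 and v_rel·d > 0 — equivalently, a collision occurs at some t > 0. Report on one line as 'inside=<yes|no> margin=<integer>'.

d = (-17, 5),  |d|² = 314;  R = 7+7 = 14,  c = 314−14² = 118
v_rel = (-5, 6),  |v_rel|² = 61;  v_rel·d = (-5)·(-17) + (6)·(5) = 115
61·t² − 230·t + 118 = 0  ⇒  m = 115² − 61·118 = 6027
m = 6027 > 0,  v_rel·d = 115 > 0  ⇒  inside

inside=yes margin=6027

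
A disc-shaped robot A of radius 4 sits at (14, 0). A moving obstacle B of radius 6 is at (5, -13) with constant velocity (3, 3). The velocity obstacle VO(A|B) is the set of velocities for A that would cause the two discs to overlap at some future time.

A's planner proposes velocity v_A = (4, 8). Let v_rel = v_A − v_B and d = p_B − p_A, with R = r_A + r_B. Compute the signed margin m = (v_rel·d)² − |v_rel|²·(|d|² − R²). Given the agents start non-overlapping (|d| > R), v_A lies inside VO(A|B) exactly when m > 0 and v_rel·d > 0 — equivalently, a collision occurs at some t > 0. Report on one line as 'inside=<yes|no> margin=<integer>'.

d = (-9, -13),  |d|² = 250;  R = 4+6 = 10,  c = 250−10² = 150
v_rel = (1, 5),  |v_rel|² = 26;  v_rel·d = (1)·(-9) + (5)·(-13) = -74
26·t² + 148·t + 150 = 0  ⇒  m = (-74)² − 26·150 = 1576
m = 1576 > 0,  v_rel·d = -74 < 0  ⇒  outside

inside=no margin=1576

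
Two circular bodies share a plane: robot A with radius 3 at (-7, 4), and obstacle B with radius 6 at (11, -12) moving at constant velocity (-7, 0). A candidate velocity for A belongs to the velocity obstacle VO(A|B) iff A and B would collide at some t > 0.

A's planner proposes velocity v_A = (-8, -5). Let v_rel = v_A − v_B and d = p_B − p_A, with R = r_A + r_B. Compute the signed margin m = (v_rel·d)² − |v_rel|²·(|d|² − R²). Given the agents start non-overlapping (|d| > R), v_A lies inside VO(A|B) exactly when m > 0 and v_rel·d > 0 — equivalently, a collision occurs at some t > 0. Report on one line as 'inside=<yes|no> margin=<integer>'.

d = (18, -16),  |d|² = 580;  R = 3+6 = 9,  c = 580−9² = 499
v_rel = (-1, -5),  |v_rel|² = 26;  v_rel·d = (-1)·(18) + (-5)·(-16) = 62
26·t² − 124·t + 499 = 0  ⇒  m = 62² − 26·499 = -9130
m = -9130 < 0,  v_rel·d = 62 > 0  ⇒  outside

inside=no margin=-9130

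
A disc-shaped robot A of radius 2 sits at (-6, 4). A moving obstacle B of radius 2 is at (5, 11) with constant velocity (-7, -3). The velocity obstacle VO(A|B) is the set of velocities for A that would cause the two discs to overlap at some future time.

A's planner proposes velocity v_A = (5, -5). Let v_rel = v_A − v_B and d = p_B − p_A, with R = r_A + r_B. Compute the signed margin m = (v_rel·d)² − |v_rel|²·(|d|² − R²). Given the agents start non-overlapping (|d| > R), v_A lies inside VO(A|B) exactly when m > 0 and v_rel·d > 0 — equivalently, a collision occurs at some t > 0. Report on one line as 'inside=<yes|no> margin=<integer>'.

d = (11, 7),  |d|² = 170;  R = 2+2 = 4,  c = 170−4² = 154
v_rel = (12, -2),  |v_rel|² = 148;  v_rel·d = (12)·(11) + (-2)·(7) = 118
148·t² − 236·t + 154 = 0  ⇒  m = 118² − 148·154 = -8868
m = -8868 < 0,  v_rel·d = 118 > 0  ⇒  outside

inside=no margin=-8868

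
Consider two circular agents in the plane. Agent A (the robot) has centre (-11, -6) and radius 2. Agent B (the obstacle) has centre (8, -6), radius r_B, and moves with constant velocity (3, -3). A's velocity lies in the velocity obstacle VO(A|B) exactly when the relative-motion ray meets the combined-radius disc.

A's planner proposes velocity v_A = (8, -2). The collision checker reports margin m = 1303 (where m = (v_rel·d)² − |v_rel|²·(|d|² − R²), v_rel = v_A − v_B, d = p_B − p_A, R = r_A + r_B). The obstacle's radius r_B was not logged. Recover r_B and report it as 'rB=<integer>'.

m = 1303
d = (19, 0);  v_rel = (5, 1),  |v_rel|² = 26
v_rel×d = (5)·(0) − (1)·(19) = -19
since m = R²·26 − (-19)²:  R² = (361 + 1303) / 26 = 64
R = √64 = 8  ⇒  r_B = 8 − 2 = 6

rB=6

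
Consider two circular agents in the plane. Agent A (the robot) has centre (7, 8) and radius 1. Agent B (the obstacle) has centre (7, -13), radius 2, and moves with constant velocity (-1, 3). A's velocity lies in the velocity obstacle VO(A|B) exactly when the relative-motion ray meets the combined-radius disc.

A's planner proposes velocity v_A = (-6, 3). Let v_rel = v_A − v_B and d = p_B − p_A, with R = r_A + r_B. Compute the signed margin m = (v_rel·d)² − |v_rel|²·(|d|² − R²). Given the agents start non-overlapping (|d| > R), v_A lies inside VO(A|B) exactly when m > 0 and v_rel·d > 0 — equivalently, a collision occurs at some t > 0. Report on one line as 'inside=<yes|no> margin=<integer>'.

d = (0, -21),  |d|² = 441;  R = 1+2 = 3,  c = 441−3² = 432
v_rel = (-5, 0),  |v_rel|² = 25;  v_rel·d = (-5)·(0) + (0)·(-21) = 0
25·t² − 0·t + 432 = 0  ⇒  m = 0² − 25·432 = -10800
m = -10800 < 0,  v_rel·d = 0 = 0  ⇒  outside

inside=no margin=-10800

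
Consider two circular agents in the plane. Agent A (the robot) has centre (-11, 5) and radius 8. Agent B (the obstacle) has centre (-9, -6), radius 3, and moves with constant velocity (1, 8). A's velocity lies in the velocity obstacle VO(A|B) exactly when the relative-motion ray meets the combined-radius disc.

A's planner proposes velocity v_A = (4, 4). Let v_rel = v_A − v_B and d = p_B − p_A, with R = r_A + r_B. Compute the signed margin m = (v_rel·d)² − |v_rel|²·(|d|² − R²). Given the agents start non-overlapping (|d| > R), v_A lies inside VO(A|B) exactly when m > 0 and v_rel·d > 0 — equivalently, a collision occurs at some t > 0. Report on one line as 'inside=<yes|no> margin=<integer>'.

d = (2, -11),  |d|² = 125;  R = 8+3 = 11,  c = 125−11² = 4
v_rel = (3, -4),  |v_rel|² = 25;  v_rel·d = (3)·(2) + (-4)·(-11) = 50
25·t² − 100·t + 4 = 0  ⇒  m = 50² − 25·4 = 2400
m = 2400 > 0,  v_rel·d = 50 > 0  ⇒  inside

inside=yes margin=2400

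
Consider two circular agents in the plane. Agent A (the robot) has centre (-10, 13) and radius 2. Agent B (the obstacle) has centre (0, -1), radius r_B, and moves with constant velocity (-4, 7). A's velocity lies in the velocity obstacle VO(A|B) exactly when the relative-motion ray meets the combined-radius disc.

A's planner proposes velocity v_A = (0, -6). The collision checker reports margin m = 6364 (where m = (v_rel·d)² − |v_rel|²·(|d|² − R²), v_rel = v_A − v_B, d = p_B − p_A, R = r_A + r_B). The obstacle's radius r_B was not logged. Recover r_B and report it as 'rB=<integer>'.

m = 6364
d = (10, -14);  v_rel = (4, -13),  |v_rel|² = 185
v_rel×d = (4)·(-14) − (-13)·(10) = 74
since m = R²·185 − 74²:  R² = (5476 + 6364) / 185 = 64
R = √64 = 8  ⇒  r_B = 8 − 2 = 6

rB=6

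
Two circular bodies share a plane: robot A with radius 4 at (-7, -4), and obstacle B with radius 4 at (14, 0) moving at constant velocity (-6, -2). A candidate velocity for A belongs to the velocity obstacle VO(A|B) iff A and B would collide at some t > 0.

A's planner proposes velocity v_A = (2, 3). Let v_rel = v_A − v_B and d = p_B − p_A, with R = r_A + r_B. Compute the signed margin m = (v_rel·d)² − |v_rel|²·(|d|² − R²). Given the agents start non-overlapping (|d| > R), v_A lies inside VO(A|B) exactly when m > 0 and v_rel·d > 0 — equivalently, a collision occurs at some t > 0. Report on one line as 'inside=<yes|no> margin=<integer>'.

d = (21, 4),  |d|² = 457;  R = 4+4 = 8,  c = 457−8² = 393
v_rel = (8, 5),  |v_rel|² = 89;  v_rel·d = (8)·(21) + (5)·(4) = 188
89·t² − 376·t + 393 = 0  ⇒  m = 188² − 89·393 = 367
m = 367 > 0,  v_rel·d = 188 > 0  ⇒  inside

inside=yes margin=367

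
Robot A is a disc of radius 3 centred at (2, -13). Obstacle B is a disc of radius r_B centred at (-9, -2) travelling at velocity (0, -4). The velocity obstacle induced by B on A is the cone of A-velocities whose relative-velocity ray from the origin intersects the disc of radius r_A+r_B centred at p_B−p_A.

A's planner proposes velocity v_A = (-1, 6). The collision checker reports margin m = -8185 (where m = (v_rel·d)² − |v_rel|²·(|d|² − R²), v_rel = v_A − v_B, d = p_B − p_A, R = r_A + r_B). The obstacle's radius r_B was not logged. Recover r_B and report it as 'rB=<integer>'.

m = -8185
d = (-11, 11);  v_rel = (-1, 10),  |v_rel|² = 101
v_rel×d = (-1)·(11) − (10)·(-11) = 99
since m = R²·101 − 99²:  R² = (9801 + -8185) / 101 = 16
R = √16 = 4  ⇒  r_B = 4 − 3 = 1

rB=1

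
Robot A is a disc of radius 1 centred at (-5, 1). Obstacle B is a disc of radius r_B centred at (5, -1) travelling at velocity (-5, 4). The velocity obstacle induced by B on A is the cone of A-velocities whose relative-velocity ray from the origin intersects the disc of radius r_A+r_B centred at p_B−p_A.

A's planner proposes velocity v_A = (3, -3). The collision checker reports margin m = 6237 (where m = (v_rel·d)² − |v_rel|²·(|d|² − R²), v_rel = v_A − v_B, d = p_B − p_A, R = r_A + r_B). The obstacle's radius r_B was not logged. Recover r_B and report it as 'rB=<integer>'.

m = 6237
d = (10, -2);  v_rel = (8, -7),  |v_rel|² = 113
v_rel×d = (8)·(-2) − (-7)·(10) = 54
since m = R²·113 − 54²:  R² = (2916 + 6237) / 113 = 81
R = √81 = 9  ⇒  r_B = 9 − 1 = 8

rB=8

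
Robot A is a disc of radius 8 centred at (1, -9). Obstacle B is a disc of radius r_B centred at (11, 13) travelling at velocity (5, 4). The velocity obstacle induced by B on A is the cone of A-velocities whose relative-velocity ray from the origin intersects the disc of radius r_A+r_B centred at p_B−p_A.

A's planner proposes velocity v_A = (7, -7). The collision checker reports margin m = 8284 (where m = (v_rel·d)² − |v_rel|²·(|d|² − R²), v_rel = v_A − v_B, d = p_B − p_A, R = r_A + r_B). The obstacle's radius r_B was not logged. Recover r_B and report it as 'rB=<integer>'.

m = 8284
d = (10, 22);  v_rel = (2, -11),  |v_rel|² = 125
v_rel×d = (2)·(22) − (-11)·(10) = 154
since m = R²·125 − 154²:  R² = (23716 + 8284) / 125 = 256
R = √256 = 16  ⇒  r_B = 16 − 8 = 8

rB=8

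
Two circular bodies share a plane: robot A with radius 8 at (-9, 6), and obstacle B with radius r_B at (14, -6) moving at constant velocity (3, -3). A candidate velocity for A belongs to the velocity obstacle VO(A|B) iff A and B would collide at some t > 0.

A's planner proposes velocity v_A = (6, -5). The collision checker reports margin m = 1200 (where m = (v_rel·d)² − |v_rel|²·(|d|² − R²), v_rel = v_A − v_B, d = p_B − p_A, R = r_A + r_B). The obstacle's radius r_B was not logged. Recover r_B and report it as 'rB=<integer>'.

m = 1200
d = (23, -12);  v_rel = (3, -2),  |v_rel|² = 13
v_rel×d = (3)·(-12) − (-2)·(23) = 10
since m = R²·13 − 10²:  R² = (100 + 1200) / 13 = 100
R = √100 = 10  ⇒  r_B = 10 − 8 = 2

rB=2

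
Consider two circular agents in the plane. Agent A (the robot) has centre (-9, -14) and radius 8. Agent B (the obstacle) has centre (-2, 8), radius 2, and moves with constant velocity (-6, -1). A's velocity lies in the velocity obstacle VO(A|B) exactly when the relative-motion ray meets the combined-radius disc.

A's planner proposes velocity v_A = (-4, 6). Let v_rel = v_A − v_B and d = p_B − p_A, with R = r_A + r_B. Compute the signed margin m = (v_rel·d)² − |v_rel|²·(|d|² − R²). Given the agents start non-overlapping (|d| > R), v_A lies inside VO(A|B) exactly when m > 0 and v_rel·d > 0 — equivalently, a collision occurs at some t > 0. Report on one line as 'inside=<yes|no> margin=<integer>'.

d = (7, 22),  |d|² = 533;  R = 8+2 = 10,  c = 533−10² = 433
v_rel = (2, 7),  |v_rel|² = 53;  v_rel·d = (2)·(7) + (7)·(22) = 168
53·t² − 336·t + 433 = 0  ⇒  m = 168² − 53·433 = 5275
m = 5275 > 0,  v_rel·d = 168 > 0  ⇒  inside

inside=yes margin=5275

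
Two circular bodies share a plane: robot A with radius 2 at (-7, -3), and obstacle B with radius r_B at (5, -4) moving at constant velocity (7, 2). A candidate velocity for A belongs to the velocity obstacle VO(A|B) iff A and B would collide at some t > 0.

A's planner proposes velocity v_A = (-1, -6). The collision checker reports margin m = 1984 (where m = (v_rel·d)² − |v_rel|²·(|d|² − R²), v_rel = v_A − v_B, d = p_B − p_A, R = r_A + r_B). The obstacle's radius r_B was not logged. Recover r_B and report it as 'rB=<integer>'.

m = 1984
d = (12, -1);  v_rel = (-8, -8),  |v_rel|² = 128
v_rel×d = (-8)·(-1) − (-8)·(12) = 104
since m = R²·128 − 104²:  R² = (10816 + 1984) / 128 = 100
R = √100 = 10  ⇒  r_B = 10 − 2 = 8

rB=8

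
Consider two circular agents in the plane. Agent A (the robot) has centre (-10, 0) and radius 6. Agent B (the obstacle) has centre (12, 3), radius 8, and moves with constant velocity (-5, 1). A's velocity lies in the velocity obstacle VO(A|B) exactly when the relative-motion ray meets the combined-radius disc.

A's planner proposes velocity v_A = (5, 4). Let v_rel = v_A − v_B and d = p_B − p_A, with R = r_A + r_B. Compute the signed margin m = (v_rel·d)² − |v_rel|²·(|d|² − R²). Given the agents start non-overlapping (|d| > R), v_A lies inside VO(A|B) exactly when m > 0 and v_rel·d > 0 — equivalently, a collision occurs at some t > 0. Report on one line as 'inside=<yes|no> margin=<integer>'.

d = (22, 3),  |d|² = 493;  R = 6+8 = 14,  c = 493−14² = 297
v_rel = (10, 3),  |v_rel|² = 109;  v_rel·d = (10)·(22) + (3)·(3) = 229
109·t² − 458·t + 297 = 0  ⇒  m = 229² − 109·297 = 20068
m = 20068 > 0,  v_rel·d = 229 > 0  ⇒  inside

inside=yes margin=20068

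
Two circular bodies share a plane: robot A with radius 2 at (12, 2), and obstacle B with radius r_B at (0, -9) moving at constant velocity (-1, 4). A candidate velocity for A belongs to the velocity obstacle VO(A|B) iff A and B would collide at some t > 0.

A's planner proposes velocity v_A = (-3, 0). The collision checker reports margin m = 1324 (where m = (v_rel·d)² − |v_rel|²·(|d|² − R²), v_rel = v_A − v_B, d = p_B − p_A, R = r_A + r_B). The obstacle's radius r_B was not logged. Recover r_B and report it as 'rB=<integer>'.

m = 1324
d = (-12, -11);  v_rel = (-2, -4),  |v_rel|² = 20
v_rel×d = (-2)·(-11) − (-4)·(-12) = -26
since m = R²·20 − (-26)²:  R² = (676 + 1324) / 20 = 100
R = √100 = 10  ⇒  r_B = 10 − 2 = 8

rB=8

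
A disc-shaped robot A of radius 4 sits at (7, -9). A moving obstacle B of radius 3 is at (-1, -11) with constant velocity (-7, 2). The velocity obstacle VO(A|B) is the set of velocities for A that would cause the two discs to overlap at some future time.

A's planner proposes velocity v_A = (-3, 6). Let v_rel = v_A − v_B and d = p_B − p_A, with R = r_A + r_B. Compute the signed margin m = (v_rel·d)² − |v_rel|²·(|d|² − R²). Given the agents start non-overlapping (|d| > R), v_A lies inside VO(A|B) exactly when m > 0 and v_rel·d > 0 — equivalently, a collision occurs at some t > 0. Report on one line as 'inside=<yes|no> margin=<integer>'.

d = (-8, -2),  |d|² = 68;  R = 4+3 = 7,  c = 68−7² = 19
v_rel = (4, 4),  |v_rel|² = 32;  v_rel·d = (4)·(-8) + (4)·(-2) = -40
32·t² + 80·t + 19 = 0  ⇒  m = (-40)² − 32·19 = 992
m = 992 > 0,  v_rel·d = -40 < 0  ⇒  outside

inside=no margin=992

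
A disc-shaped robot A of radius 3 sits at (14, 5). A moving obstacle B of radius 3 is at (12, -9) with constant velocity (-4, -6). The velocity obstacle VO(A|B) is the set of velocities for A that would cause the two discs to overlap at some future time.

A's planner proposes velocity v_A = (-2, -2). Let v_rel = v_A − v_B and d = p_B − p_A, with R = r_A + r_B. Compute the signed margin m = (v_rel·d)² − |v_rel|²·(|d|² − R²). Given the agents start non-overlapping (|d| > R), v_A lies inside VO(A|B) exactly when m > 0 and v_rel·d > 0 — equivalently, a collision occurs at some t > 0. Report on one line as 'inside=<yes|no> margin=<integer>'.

d = (-2, -14),  |d|² = 200;  R = 3+3 = 6,  c = 200−6² = 164
v_rel = (2, 4),  |v_rel|² = 20;  v_rel·d = (2)·(-2) + (4)·(-14) = -60
20·t² + 120·t + 164 = 0  ⇒  m = (-60)² − 20·164 = 320
m = 320 > 0,  v_rel·d = -60 < 0  ⇒  outside

inside=no margin=320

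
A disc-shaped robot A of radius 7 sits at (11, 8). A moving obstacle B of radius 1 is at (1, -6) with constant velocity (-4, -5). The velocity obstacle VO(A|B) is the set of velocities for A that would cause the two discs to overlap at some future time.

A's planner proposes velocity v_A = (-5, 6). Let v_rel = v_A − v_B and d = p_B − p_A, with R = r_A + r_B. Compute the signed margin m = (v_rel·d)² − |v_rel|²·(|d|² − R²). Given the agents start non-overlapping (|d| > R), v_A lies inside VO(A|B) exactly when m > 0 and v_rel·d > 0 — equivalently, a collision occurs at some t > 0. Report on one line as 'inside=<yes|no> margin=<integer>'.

d = (-10, -14),  |d|² = 296;  R = 7+1 = 8,  c = 296−8² = 232
v_rel = (-1, 11),  |v_rel|² = 122;  v_rel·d = (-1)·(-10) + (11)·(-14) = -144
122·t² + 288·t + 232 = 0  ⇒  m = (-144)² − 122·232 = -7568
m = -7568 < 0,  v_rel·d = -144 < 0  ⇒  outside

inside=no margin=-7568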